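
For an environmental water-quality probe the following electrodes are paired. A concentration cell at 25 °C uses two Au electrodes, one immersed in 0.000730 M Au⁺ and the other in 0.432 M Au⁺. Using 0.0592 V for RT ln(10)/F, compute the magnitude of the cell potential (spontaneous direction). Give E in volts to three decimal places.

+0.164 V

For a concentration cell E°cell = 0. The 0.432 M side is the cathode (reduction is favoured where [Au⁺] is higher).
With n = 1, E = −(0.0592/1) log([Au⁺]ₐₙ/[Au⁺]꜀ₐₜ) = −(0.0592/1) log(0.00073/0.432) = −(0.0592/1)(-2.772) = +0.164 V.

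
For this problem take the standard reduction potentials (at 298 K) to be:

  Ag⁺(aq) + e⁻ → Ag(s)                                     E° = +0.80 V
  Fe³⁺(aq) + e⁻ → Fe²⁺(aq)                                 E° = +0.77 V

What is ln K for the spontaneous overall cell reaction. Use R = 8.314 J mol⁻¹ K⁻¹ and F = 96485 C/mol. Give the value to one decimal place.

1.2

Cathode: Ag⁺/Ag; anode: Fe³⁺/Fe²⁺. E°cell = (+0.80) − (+0.77) = +0.03 V, with n = 1.
ΔG° = −nFE° = −RT ln K, so ln K = nFE°/(RT) = (1)(96485)(+0.03) / ((8.314)(298)) = 1.168.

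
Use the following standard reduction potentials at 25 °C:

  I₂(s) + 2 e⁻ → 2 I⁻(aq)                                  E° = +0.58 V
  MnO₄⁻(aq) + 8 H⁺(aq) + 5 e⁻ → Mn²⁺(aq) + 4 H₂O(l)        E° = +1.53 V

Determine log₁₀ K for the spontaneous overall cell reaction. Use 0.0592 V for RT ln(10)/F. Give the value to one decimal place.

160.5

Cathode: MnO₄⁻/Mn²⁺; anode: I₂/I⁻. E°cell = +0.95 V, n = 10.
log K = nE°cell / 0.0592 = (10)(+0.95) / 0.0592 = 160.5.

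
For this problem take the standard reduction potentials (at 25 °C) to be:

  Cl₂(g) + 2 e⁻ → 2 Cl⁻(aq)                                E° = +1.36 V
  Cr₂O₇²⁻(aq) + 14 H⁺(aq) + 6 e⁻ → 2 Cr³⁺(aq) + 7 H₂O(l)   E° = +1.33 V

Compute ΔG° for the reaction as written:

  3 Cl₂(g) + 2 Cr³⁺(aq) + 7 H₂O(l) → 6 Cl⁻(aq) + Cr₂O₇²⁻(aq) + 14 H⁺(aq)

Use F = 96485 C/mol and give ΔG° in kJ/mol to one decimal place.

As written, Cl₂/Cl⁻ is reduced (cathode) and Cr₂O₇²⁻/Cr³⁺ is oxidised (anode), so E°cell = (+1.36) − (+1.33) = +0.03 V.
Balancing electrons gives n = 6.
ΔG° = −nFE° = −(6)(96485)(+0.03) = -17,367 J = -17.4 kJ/mol.

-17.4 kJ/mol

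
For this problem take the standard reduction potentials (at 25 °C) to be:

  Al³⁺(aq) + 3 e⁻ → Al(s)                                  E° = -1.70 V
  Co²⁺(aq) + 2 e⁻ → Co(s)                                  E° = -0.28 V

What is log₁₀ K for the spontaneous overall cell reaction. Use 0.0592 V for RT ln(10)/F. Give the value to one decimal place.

Cathode: Co²⁺/Co; anode: Al³⁺/Al. E°cell = +1.42 V, n = 6.
log K = nE°cell / 0.0592 = (6)(+1.42) / 0.0592 = 143.9.

143.9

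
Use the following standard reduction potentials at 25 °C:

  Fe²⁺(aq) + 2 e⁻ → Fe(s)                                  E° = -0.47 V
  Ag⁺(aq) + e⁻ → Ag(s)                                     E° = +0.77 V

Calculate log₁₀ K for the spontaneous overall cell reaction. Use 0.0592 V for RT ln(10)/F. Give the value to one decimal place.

Cathode: Ag⁺/Ag; anode: Fe²⁺/Fe. E°cell = +1.24 V, n = 2.
log K = nE°cell / 0.0592 = (2)(+1.24) / 0.0592 = 41.9.

41.9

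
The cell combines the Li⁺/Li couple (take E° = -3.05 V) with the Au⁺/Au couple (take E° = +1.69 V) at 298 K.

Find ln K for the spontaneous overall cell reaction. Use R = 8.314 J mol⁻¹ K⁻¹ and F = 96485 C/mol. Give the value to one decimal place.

184.6

Cathode: Au⁺/Au; anode: Li⁺/Li. E°cell = (+1.69) − (-3.05) = +4.74 V, with n = 1.
ΔG° = −nFE° = −RT ln K, so ln K = nFE°/(RT) = (1)(96485)(+4.74) / ((8.314)(298)) = 184.592.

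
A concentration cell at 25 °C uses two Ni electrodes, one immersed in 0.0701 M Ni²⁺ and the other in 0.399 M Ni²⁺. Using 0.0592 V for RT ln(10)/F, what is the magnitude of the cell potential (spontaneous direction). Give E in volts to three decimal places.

+0.022 V

For a concentration cell E°cell = 0. The 0.399 M side is the cathode (reduction is favoured where [Ni²⁺] is higher).
With n = 2, E = −(0.0592/2) log([Ni²⁺]ₐₙ/[Ni²⁺]꜀ₐₜ) = −(0.0592/2) log(0.0701/0.399) = −(0.0592/2)(-0.755) = +0.022 V.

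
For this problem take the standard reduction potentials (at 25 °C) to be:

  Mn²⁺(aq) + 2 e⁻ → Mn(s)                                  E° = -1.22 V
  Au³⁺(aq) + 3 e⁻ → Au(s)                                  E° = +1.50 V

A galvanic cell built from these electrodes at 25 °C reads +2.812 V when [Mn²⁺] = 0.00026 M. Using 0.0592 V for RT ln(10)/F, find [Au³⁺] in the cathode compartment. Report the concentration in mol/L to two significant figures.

0.19 M

Au³⁺/Au is the cathode, Mn²⁺/Mn the anode: E°cell = +2.72 V, n = 6.
Overall reaction: 2 Au³⁺(aq) + 3 Mn(s) → 2 Au(s) + 3 Mn²⁺(aq); Q = [Mn²⁺]^3/[Au³⁺]^2.
From E = E° − (0.0592/n) log Q: log Q = (E° − E)·n/0.0592 = (+2.72 − (+2.812))·6/0.0592 = -9.3243.
So 2·log[Au³⁺] = 3·log(0.00026) − log Q = -10.7551 − (-9.3243) = -1.4308; log[Au³⁺] = -1.4308 / 2 = -0.7154; [Au³⁺] = 10^(-0.7154) ≈ 0.19 M.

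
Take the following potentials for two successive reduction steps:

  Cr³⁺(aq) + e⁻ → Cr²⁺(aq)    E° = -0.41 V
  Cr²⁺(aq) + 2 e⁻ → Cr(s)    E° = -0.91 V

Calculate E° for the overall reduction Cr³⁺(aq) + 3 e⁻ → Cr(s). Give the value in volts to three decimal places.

-0.743 V

Adding the free-energy changes (−nFE°) of the two steps gives −n₃FE°₃ = −n₁FE°₁ − n₂FE°₂.
E°₃ = (1×-0.41 + 2×-0.91) / 3 = (-2.230) / 3 = -0.743 V.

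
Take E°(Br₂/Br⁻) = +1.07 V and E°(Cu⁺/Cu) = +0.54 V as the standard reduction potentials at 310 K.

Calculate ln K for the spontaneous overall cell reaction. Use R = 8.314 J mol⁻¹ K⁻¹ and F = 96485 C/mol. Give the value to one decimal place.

Cathode: Br₂/Br⁻; anode: Cu⁺/Cu. E°cell = (+1.07) − (+0.54) = +0.53 V, with n = 2.
ΔG° = −nFE° = −RT ln K, so ln K = nFE°/(RT) = (2)(96485)(+0.53) / ((8.314)(310)) = 39.682.

39.7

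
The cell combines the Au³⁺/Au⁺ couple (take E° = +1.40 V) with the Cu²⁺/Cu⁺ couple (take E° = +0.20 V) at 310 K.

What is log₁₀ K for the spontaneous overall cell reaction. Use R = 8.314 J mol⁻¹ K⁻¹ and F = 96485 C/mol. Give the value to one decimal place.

Cathode: Au³⁺/Au⁺; anode: Cu²⁺/Cu⁺. E°cell = (+1.40) − (+0.20) = +1.20 V, with n = 2.
ΔG° = −nFE° = −RT ln K, so ln K = nFE°/(RT) = (2)(96485)(+1.20) / ((8.314)(310)) = 89.846.
log₁₀ K = 89.846 / ln 10 = 39.0.

39.0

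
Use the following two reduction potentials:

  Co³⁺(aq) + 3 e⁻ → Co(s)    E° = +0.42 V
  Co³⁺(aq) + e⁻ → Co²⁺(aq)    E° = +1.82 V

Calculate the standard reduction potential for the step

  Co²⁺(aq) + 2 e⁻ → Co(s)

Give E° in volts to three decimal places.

Sequential free energies add, so n₃E°₃ = n₁E°₁ + n₂E°₂.
With n₃ = 3, and the known step contributing 1×(+1.82) V, the unknown satisfies 2·E° = 3×(+0.42) − 1×(+1.82) = -0.560.
E° = -0.560 / 2 = -0.280 V.

-0.280 V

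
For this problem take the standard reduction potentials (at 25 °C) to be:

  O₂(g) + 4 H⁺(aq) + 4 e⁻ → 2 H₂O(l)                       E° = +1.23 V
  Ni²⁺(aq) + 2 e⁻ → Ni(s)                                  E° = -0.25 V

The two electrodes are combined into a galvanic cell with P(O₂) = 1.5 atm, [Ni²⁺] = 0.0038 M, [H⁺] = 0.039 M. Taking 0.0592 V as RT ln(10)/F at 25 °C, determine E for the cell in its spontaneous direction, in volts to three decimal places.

+1.471 V

O₂/H₂O is the cathode (higher E°), Ni²⁺/Ni the anode: E°cell = +1.23 − (-0.25) = +1.48 V, n = 4.
Overall: O₂(g) + 4 H⁺(aq) + 2 Ni(s) → 2 H₂O(l) + 2 Ni²⁺(aq)
Q = [Ni²⁺]^2 / (P(O₂)·[H⁺]^4); log Q = 0.619.
E = E° − (0.0592/n) log Q = +1.48 − (0.0592/4)(0.619) = +1.471 V.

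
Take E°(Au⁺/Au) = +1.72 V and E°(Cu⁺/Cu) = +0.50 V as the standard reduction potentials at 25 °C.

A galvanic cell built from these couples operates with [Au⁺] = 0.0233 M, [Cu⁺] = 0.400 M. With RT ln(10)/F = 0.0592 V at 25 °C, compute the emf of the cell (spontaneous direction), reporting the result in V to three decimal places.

Au⁺/Au is the cathode (higher E°), Cu⁺/Cu the anode: E°cell = +1.72 − (+0.50) = +1.22 V, n = 1.
Overall: Au⁺(aq) + Cu(s) → Au(s) + Cu⁺(aq)
Q = [Cu⁺] / ([Au⁺]); log Q = 1.235.
E = E° − (0.0592/n) log Q = +1.22 − (0.0592/1)(1.235) = +1.147 V.

+1.147 V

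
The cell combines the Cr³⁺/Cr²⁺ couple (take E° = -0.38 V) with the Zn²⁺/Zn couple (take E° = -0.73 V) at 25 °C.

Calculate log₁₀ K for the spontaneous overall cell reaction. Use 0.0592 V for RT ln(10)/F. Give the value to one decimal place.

11.8

Cathode: Cr³⁺/Cr²⁺; anode: Zn²⁺/Zn. E°cell = +0.35 V, n = 2.
log K = nE°cell / 0.0592 = (2)(+0.35) / 0.0592 = 11.8.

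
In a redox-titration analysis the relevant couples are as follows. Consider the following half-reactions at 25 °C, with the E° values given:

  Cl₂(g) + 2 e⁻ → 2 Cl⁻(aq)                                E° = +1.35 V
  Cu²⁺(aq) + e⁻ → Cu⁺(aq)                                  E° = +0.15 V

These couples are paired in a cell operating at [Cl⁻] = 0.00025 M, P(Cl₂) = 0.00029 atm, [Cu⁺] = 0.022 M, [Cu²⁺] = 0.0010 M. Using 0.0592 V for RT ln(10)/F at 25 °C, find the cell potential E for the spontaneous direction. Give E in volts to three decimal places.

Cl₂/Cl⁻ is the cathode (higher E°), Cu²⁺/Cu⁺ the anode: E°cell = +1.35 − (+0.15) = +1.20 V, n = 2.
Overall: Cl₂(g) + 2 Cu⁺(aq) → 2 Cl⁻(aq) + 2 Cu²⁺(aq)
Q = [Cl⁻]^2·[Cu²⁺]^2 / (P(Cl₂)·[Cu⁺]^2); log Q = -6.351.
E = E° − (0.0592/n) log Q = +1.20 − (0.0592/2)(-6.351) = +1.388 V.

+1.388 V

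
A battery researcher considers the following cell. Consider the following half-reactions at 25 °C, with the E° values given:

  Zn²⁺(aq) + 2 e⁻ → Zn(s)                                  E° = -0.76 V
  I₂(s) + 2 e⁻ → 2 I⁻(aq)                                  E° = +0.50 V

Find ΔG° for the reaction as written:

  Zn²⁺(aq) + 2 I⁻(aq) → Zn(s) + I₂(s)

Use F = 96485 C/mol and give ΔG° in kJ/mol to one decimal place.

As written, Zn²⁺/Zn is reduced (cathode) and I₂/I⁻ is oxidised (anode), so E°cell = (-0.76) − (+0.50) = -1.26 V.
Balancing electrons gives n = 2.
ΔG° = −nFE° = −(2)(96485)(-1.26) = 243,142 J = +243.1 kJ/mol.

+243.1 kJ/mol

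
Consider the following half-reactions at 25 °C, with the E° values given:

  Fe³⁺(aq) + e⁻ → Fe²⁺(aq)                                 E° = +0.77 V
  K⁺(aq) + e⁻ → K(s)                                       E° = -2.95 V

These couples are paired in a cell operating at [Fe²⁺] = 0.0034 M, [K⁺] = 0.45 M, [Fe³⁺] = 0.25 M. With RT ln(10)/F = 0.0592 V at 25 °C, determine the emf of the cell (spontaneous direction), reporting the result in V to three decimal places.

Fe³⁺/Fe²⁺ is the cathode (higher E°), K⁺/K the anode: E°cell = +0.77 − (-2.95) = +3.72 V, n = 1.
Overall: Fe³⁺(aq) + K(s) → Fe²⁺(aq) + K⁺(aq)
Q = [Fe²⁺]·[K⁺] / ([Fe³⁺]); log Q = -2.213.
E = E° − (0.0592/n) log Q = +3.72 − (0.0592/1)(-2.213) = +3.851 V.

+3.851 V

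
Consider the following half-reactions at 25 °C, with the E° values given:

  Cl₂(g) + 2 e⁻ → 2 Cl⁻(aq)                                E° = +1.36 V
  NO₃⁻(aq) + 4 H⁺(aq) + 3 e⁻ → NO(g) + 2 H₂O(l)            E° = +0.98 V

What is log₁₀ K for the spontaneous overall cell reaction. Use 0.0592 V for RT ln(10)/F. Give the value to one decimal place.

Cathode: Cl₂/Cl⁻; anode: NO₃⁻/NO. E°cell = +0.38 V, n = 6.
log K = nE°cell / 0.0592 = (6)(+0.38) / 0.0592 = 38.5.

38.5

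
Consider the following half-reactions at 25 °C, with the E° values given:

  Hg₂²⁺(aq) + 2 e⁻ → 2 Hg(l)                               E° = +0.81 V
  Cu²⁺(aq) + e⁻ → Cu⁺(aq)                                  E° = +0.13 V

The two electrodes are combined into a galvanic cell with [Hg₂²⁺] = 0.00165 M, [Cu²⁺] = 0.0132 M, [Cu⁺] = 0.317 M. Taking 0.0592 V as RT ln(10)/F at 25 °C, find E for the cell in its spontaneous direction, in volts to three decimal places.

Hg₂²⁺/Hg is the cathode (higher E°), Cu²⁺/Cu⁺ the anode: E°cell = +0.81 − (+0.13) = +0.68 V, n = 2.
Overall: Hg₂²⁺(aq) + 2 Cu⁺(aq) → 2 Hg(l) + 2 Cu²⁺(aq)
Q = [Cu²⁺]^2 / ([Hg₂²⁺]·[Cu⁺]^2); log Q = 0.022.
E = E° − (0.0592/n) log Q = +0.68 − (0.0592/2)(0.022) = +0.679 V.

+0.679 V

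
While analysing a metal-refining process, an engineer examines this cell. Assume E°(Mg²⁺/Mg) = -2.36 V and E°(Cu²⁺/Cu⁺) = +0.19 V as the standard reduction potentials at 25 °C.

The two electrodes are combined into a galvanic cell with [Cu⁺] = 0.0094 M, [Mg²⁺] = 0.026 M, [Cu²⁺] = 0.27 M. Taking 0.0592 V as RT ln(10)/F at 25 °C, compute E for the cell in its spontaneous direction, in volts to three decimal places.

+2.683 V

Cu²⁺/Cu⁺ is the cathode (higher E°), Mg²⁺/Mg the anode: E°cell = +0.19 − (-2.36) = +2.55 V, n = 2.
Overall: 2 Cu²⁺(aq) + Mg(s) → 2 Cu⁺(aq) + Mg²⁺(aq)
Q = [Cu⁺]^2·[Mg²⁺] / ([Cu²⁺]^2); log Q = -4.501.
E = E° − (0.0592/n) log Q = +2.55 − (0.0592/2)(-4.501) = +2.683 V.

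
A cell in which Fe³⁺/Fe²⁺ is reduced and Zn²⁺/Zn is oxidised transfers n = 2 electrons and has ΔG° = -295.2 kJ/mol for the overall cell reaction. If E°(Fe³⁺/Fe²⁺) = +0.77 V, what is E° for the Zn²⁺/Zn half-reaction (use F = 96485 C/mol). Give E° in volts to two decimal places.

-0.76 V

E°cell = −ΔG°/(nF) = −(-295.2×10³)/((2)(96485)) = +1.530 V.
Since Fe³⁺/Fe²⁺ is the cathode and Zn²⁺/Zn the anode, E°cell = E°(Fe³⁺/Fe²⁺) − E°(Zn²⁺/Zn).
So E°(Zn²⁺/Zn) = E°(Fe³⁺/Fe²⁺) − E°cell = (+0.77) − (+1.530) = -0.76 V.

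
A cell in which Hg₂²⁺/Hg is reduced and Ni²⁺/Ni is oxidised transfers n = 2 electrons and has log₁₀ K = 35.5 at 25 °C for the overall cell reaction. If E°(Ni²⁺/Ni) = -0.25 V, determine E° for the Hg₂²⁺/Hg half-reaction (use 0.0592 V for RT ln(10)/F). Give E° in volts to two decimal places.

+0.80 V

E°cell = (0.0592/n)·log K = (0.0592/2)(35.5) = +1.051 V.
Since Hg₂²⁺/Hg is the cathode and Ni²⁺/Ni the anode, E°cell = E°(Hg₂²⁺/Hg) − E°(Ni²⁺/Ni).
So E°(Hg₂²⁺/Hg) = E°cell + E°(Ni²⁺/Ni) = +1.051 + (-0.25) = +0.80 V.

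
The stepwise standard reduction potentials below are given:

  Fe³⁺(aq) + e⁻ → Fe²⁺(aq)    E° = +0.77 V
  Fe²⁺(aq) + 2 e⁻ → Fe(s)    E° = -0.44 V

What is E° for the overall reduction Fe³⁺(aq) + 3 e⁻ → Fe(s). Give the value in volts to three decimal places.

-0.037 V

Adding the free-energy changes (−nFE°) of the two steps gives −n₃FE°₃ = −n₁FE°₁ − n₂FE°₂.
E°₃ = (1×+0.77 + 2×-0.44) / 3 = (-0.110) / 3 = -0.037 V.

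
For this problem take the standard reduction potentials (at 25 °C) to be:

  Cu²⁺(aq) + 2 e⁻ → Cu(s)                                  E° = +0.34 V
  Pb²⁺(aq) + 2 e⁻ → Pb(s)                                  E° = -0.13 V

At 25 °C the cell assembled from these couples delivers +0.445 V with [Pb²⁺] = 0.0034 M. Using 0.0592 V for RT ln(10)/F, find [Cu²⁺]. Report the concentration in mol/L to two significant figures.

0.00049 M

Cu²⁺/Cu is the cathode, Pb²⁺/Pb the anode: E°cell = +0.47 V, n = 2.
Overall reaction: Cu²⁺(aq) + Pb(s) → Cu(s) + Pb²⁺(aq); Q = [Pb²⁺]^1/[Cu²⁺]^1.
From E = E° − (0.0592/n) log Q: log Q = (E° − E)·n/0.0592 = (+0.47 − (+0.445))·2/0.0592 = 0.8446.
So 1·log[Cu²⁺] = 1·log(0.0034) − log Q = -2.4685 − (0.8446) = -3.3131; [Cu²⁺] = 10^(-3.3131) ≈ 0.00049 M.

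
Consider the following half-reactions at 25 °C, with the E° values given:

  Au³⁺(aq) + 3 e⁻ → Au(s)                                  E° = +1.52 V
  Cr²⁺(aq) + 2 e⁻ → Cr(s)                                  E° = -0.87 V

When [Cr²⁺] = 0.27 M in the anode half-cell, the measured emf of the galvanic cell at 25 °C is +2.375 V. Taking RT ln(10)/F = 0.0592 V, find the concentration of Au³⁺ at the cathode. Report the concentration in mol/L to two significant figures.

0.024 M

Au³⁺/Au is the cathode, Cr²⁺/Cr the anode: E°cell = +2.39 V, n = 6.
Overall reaction: 2 Au³⁺(aq) + 3 Cr(s) → 2 Au(s) + 3 Cr²⁺(aq); Q = [Cr²⁺]^3/[Au³⁺]^2.
From E = E° − (0.0592/n) log Q: log Q = (E° − E)·n/0.0592 = (+2.39 − (+2.375))·6/0.0592 = 1.5203.
So 2·log[Au³⁺] = 3·log(0.27) − log Q = -1.7059 − (1.5203) = -3.2262; log[Au³⁺] = -3.2262 / 2 = -1.6131; [Au³⁺] = 10^(-1.6131) ≈ 0.024 M.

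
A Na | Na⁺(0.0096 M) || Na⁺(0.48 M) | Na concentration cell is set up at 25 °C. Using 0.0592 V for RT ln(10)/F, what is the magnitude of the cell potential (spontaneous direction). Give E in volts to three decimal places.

+0.101 V

For a concentration cell E°cell = 0. The 0.48 M side is the cathode (reduction is favoured where [Na⁺] is higher).
With n = 1, E = −(0.0592/1) log([Na⁺]ₐₙ/[Na⁺]꜀ₐₜ) = −(0.0592/1) log(0.0096/0.48) = −(0.0592/1)(-1.699) = +0.101 V.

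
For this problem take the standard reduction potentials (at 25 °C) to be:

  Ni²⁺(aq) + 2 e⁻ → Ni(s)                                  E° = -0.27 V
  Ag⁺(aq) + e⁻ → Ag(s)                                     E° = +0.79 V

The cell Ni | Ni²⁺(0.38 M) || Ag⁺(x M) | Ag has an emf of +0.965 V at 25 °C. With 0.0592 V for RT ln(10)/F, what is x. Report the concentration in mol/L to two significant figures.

Ag⁺/Ag is the cathode, Ni²⁺/Ni the anode: E°cell = +1.06 V, n = 2.
Overall reaction: 2 Ag⁺(aq) + Ni(s) → 2 Ag(s) + Ni²⁺(aq); Q = [Ni²⁺]^1/[Ag⁺]^2.
From E = E° − (0.0592/n) log Q: log Q = (E° − E)·n/0.0592 = (+1.06 − (+0.965))·2/0.0592 = 3.2095.
So 2·log[Ag⁺] = 1·log(0.38) − log Q = -0.4202 − (3.2095) = -3.6297; log[Ag⁺] = -3.6297 / 2 = -1.8149; [Ag⁺] = 10^(-1.8149) ≈ 0.015 M.

0.015 M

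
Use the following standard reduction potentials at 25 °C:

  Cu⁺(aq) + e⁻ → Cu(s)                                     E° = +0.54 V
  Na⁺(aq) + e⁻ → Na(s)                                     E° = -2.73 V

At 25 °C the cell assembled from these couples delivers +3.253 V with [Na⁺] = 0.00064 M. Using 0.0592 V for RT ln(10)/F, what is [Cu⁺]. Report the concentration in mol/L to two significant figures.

0.00033 M

Cu⁺/Cu is the cathode, Na⁺/Na the anode: E°cell = +3.27 V, n = 1.
Overall reaction: Cu⁺(aq) + Na(s) → Cu(s) + Na⁺(aq); Q = [Na⁺]^1/[Cu⁺]^1.
From E = E° − (0.0592/n) log Q: log Q = (E° − E)·n/0.0592 = (+3.27 − (+3.253))·1/0.0592 = 0.2872.
So 1·log[Cu⁺] = 1·log(0.00064) − log Q = -3.1938 − (0.2872) = -3.4810; [Cu⁺] = 10^(-3.4810) ≈ 0.00033 M.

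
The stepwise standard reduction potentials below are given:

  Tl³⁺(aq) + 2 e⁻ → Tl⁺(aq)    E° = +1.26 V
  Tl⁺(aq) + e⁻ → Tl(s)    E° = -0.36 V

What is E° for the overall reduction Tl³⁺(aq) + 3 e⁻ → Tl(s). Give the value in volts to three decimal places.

+0.720 V

Standard free energies of sequential steps add: ΔG°₃ = ΔG°₁ + ΔG°₂, so n₃E°₃ = n₁E°₁ + n₂E°₂.
E°₃ = (2×+1.26 + 1×-0.36) / 3 = (+2.160) / 3 = +0.720 V.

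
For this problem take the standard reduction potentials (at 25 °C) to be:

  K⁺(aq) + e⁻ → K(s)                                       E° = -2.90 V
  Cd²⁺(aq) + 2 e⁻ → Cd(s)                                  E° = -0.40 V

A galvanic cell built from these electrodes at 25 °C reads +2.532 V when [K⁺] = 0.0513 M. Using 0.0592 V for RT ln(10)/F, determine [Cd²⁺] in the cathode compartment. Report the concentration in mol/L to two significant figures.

0.032 M

Cd²⁺/Cd is the cathode, K⁺/K the anode: E°cell = +2.50 V, n = 2.
Overall reaction: Cd²⁺(aq) + 2 K(s) → Cd(s) + 2 K⁺(aq); Q = [K⁺]^2/[Cd²⁺]^1.
From E = E° − (0.0592/n) log Q: log Q = (E° − E)·n/0.0592 = (+2.50 − (+2.532))·2/0.0592 = -1.0811.
So 1·log[Cd²⁺] = 2·log(0.0513) − log Q = -2.5798 − (-1.0811) = -1.4987; [Cd²⁺] = 10^(-1.4987) ≈ 0.032 M.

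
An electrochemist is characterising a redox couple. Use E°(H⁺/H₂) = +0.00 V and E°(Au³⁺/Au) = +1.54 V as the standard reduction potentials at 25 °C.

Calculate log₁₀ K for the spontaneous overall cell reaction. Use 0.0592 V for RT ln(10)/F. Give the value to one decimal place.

156.1

Cathode: Au³⁺/Au; anode: H⁺/H₂. E°cell = +1.54 V, n = 6.
log K = nE°cell / 0.0592 = (6)(+1.54) / 0.0592 = 156.1.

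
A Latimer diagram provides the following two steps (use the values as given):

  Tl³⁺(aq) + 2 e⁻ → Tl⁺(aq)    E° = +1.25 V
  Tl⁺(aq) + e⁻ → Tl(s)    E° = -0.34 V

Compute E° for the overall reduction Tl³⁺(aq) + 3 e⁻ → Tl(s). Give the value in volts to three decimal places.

Standard free energies of sequential steps add: ΔG°₃ = ΔG°₁ + ΔG°₂, so n₃E°₃ = n₁E°₁ + n₂E°₂.
E°₃ = (2×+1.25 + 1×-0.34) / 3 = (+2.160) / 3 = +0.720 V.

+0.720 V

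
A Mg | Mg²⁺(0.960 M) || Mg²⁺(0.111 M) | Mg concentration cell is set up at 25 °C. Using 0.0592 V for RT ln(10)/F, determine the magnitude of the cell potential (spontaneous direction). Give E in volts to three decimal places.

For a concentration cell E°cell = 0. The 0.960 M side is the cathode (reduction is favoured where [Mg²⁺] is higher).
With n = 2, E = −(0.0592/2) log([Mg²⁺]ₐₙ/[Mg²⁺]꜀ₐₜ) = −(0.0592/2) log(0.111/0.96) = −(0.0592/2)(-0.937) = +0.028 V.

+0.028 V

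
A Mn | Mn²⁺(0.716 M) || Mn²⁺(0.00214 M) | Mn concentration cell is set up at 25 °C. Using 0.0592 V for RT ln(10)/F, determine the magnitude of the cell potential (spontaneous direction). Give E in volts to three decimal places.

For a concentration cell E°cell = 0. The 0.716 M side is the cathode (reduction is favoured where [Mn²⁺] is higher).
With n = 2, E = −(0.0592/2) log([Mn²⁺]ₐₙ/[Mn²⁺]꜀ₐₜ) = −(0.0592/2) log(0.00214/0.716) = −(0.0592/2)(-2.524) = +0.075 V.

+0.075 V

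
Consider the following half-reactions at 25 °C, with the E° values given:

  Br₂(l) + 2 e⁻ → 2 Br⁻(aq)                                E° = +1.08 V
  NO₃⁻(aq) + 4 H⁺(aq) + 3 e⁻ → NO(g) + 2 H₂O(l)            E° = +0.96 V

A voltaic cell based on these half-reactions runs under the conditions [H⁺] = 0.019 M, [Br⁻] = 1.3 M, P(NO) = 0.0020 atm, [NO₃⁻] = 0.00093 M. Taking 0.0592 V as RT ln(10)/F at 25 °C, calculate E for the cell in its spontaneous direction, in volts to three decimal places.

+0.256 V

Br₂/Br⁻ is the cathode (higher E°), NO₃⁻/NO the anode: E°cell = +1.08 − (+0.96) = +0.12 V, n = 6.
Overall: 3 Br₂(l) + 2 NO(g) + 4 H₂O(l) → 6 Br⁻(aq) + 2 NO₃⁻(aq) + 8 H⁺(aq)
Q = [Br⁻]^6·[NO₃⁻]^2·[H⁺]^8 / (P(NO)^2); log Q = -13.751.
E = E° − (0.0592/n) log Q = +0.12 − (0.0592/6)(-13.751) = +0.256 V.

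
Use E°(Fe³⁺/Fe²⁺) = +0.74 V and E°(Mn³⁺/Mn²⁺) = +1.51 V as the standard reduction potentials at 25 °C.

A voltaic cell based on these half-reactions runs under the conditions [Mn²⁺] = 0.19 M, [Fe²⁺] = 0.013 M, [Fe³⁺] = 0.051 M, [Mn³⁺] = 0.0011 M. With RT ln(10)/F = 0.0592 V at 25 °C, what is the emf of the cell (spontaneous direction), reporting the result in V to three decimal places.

+0.602 V

Mn³⁺/Mn²⁺ is the cathode (higher E°), Fe³⁺/Fe²⁺ the anode: E°cell = +1.51 − (+0.74) = +0.77 V, n = 1.
Overall: Mn³⁺(aq) + Fe²⁺(aq) → Mn²⁺(aq) + Fe³⁺(aq)
Q = [Mn²⁺]·[Fe³⁺] / ([Mn³⁺]·[Fe²⁺]); log Q = 2.831.
E = E° − (0.0592/n) log Q = +0.77 − (0.0592/1)(2.831) = +0.602 V.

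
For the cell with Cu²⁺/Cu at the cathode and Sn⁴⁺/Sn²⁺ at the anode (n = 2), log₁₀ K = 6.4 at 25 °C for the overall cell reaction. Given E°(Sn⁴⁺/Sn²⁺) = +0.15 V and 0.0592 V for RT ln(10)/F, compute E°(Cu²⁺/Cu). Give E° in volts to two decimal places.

E°cell = (0.0592/n)·log K = (0.0592/2)(6.4) = +0.189 V.
Since Cu²⁺/Cu is the cathode and Sn⁴⁺/Sn²⁺ the anode, E°cell = E°(Cu²⁺/Cu) − E°(Sn⁴⁺/Sn²⁺).
So E°(Cu²⁺/Cu) = E°cell + E°(Sn⁴⁺/Sn²⁺) = +0.189 + (+0.15) = +0.34 V.

+0.34 V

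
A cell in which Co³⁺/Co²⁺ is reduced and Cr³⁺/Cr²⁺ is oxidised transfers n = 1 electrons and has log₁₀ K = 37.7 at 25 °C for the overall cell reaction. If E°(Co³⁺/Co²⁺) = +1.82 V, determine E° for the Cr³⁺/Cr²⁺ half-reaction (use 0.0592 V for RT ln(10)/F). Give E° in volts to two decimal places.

E°cell = (0.0592/n)·log K = (0.0592/1)(37.7) = +2.232 V.
Since Co³⁺/Co²⁺ is the cathode and Cr³⁺/Cr²⁺ the anode, E°cell = E°(Co³⁺/Co²⁺) − E°(Cr³⁺/Cr²⁺).
So E°(Cr³⁺/Cr²⁺) = E°(Co³⁺/Co²⁺) − E°cell = (+1.82) − (+2.232) = -0.41 V.

-0.41 V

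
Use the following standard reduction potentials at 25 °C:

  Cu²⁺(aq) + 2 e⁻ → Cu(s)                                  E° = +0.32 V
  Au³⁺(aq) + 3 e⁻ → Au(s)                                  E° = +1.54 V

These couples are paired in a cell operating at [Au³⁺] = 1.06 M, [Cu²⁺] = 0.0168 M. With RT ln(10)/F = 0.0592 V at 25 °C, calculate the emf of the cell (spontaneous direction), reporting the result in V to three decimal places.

Au³⁺/Au is the cathode (higher E°), Cu²⁺/Cu the anode: E°cell = +1.54 − (+0.32) = +1.22 V, n = 6.
Overall: 2 Au³⁺(aq) + 3 Cu(s) → 2 Au(s) + 3 Cu²⁺(aq)
Q = [Cu²⁺]^3 / ([Au³⁺]^2); log Q = -5.375.
E = E° − (0.0592/n) log Q = +1.22 − (0.0592/6)(-5.375) = +1.273 V.

+1.273 V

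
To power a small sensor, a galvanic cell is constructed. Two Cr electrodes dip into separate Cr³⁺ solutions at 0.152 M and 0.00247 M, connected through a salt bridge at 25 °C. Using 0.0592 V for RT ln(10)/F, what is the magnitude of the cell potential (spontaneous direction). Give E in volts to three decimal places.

For a concentration cell E°cell = 0. The 0.152 M side is the cathode (reduction is favoured where [Cr³⁺] is higher).
With n = 3, E = −(0.0592/3) log([Cr³⁺]ₐₙ/[Cr³⁺]꜀ₐₜ) = −(0.0592/3) log(0.00247/0.152) = −(0.0592/3)(-1.789) = +0.035 V.

+0.035 V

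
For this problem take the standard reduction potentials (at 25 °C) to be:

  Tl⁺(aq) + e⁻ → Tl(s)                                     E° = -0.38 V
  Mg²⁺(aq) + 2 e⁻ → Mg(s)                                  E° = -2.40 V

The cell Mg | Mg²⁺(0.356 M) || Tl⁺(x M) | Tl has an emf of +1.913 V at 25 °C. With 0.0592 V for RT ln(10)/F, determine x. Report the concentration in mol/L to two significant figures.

Tl⁺/Tl is the cathode, Mg²⁺/Mg the anode: E°cell = +2.02 V, n = 2.
Overall reaction: 2 Tl⁺(aq) + Mg(s) → 2 Tl(s) + Mg²⁺(aq); Q = [Mg²⁺]^1/[Tl⁺]^2.
From E = E° − (0.0592/n) log Q: log Q = (E° − E)·n/0.0592 = (+2.02 − (+1.913))·2/0.0592 = 3.6149.
So 2·log[Tl⁺] = 1·log(0.356) − log Q = -0.4486 − (3.6149) = -4.0635; log[Tl⁺] = -4.0635 / 2 = -2.0318; [Tl⁺] = 10^(-2.0318) ≈ 0.0093 M.

0.0093 M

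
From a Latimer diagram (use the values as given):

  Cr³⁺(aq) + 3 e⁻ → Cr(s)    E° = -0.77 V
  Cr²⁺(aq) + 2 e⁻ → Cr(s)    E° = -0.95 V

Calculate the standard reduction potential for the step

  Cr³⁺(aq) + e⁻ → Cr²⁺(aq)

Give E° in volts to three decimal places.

Sequential free energies add, so n₃E°₃ = n₁E°₁ + n₂E°₂.
With n₃ = 3, and the known step contributing 2×(-0.95) V, the unknown satisfies 1·E° = 3×(-0.77) − 2×(-0.95) = -0.410.
E° = -0.410 / 1 = -0.410 V.

-0.410 V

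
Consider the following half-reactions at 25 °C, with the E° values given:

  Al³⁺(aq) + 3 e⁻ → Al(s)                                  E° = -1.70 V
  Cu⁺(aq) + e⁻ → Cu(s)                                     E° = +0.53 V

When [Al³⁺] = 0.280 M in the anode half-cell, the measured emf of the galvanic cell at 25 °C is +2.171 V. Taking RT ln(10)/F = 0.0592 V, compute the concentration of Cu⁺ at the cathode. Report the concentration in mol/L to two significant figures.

Cu⁺/Cu is the cathode, Al³⁺/Al the anode: E°cell = +2.23 V, n = 3.
Overall reaction: 3 Cu⁺(aq) + Al(s) → 3 Cu(s) + Al³⁺(aq); Q = [Al³⁺]^1/[Cu⁺]^3.
From E = E° − (0.0592/n) log Q: log Q = (E° − E)·n/0.0592 = (+2.23 − (+2.171))·3/0.0592 = 2.9899.
So 3·log[Cu⁺] = 1·log(0.28) − log Q = -0.5528 − (2.9899) = -3.5427; log[Cu⁺] = -3.5427 / 3 = -1.1809; [Cu⁺] = 10^(-1.1809) ≈ 0.066 M.

0.066 M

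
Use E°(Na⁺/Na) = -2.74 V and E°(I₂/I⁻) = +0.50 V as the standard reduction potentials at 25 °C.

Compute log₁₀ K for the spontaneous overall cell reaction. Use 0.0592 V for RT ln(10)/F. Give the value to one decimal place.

Cathode: I₂/I⁻; anode: Na⁺/Na. E°cell = +3.24 V, n = 2.
log K = nE°cell / 0.0592 = (2)(+3.24) / 0.0592 = 109.5.

109.5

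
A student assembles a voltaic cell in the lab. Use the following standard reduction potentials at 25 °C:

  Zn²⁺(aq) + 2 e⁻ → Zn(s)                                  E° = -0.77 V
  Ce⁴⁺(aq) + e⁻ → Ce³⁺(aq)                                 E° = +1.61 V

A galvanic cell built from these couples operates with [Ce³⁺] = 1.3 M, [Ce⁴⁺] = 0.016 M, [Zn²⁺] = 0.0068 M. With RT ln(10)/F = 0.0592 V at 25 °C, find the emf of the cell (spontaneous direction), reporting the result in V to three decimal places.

Ce⁴⁺/Ce³⁺ is the cathode (higher E°), Zn²⁺/Zn the anode: E°cell = +1.61 − (-0.77) = +2.38 V, n = 2.
Overall: 2 Ce⁴⁺(aq) + Zn(s) → 2 Ce³⁺(aq) + Zn²⁺(aq)
Q = [Ce³⁺]^2·[Zn²⁺] / ([Ce⁴⁺]^2); log Q = 1.652.
E = E° − (0.0592/n) log Q = +2.38 − (0.0592/2)(1.652) = +2.331 V.

+2.331 V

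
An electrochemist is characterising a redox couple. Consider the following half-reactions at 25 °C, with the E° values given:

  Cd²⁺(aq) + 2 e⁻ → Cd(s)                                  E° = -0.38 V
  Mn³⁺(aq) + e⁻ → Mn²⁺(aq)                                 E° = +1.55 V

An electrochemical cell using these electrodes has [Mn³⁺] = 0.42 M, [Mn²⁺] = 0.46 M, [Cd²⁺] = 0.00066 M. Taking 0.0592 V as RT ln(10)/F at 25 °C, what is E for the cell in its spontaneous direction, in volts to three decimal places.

Mn³⁺/Mn²⁺ is the cathode (higher E°), Cd²⁺/Cd the anode: E°cell = +1.55 − (-0.38) = +1.93 V, n = 2.
Overall: 2 Mn³⁺(aq) + Cd(s) → 2 Mn²⁺(aq) + Cd²⁺(aq)
Q = [Mn²⁺]^2·[Cd²⁺] / ([Mn³⁺]^2); log Q = -3.101.
E = E° − (0.0592/n) log Q = +1.93 − (0.0592/2)(-3.101) = +2.022 V.

+2.022 V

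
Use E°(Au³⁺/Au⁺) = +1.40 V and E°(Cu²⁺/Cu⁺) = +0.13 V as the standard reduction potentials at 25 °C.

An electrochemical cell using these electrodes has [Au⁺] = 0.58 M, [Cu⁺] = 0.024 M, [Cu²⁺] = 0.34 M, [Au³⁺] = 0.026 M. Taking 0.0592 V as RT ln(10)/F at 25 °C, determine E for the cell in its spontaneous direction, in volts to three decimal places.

+1.162 V

Au³⁺/Au⁺ is the cathode (higher E°), Cu²⁺/Cu⁺ the anode: E°cell = +1.40 − (+0.13) = +1.27 V, n = 2.
Overall: Au³⁺(aq) + 2 Cu⁺(aq) → Au⁺(aq) + 2 Cu²⁺(aq)
Q = [Au⁺]·[Cu²⁺]^2 / ([Au³⁺]·[Cu⁺]^2); log Q = 3.651.
E = E° − (0.0592/n) log Q = +1.27 − (0.0592/2)(3.651) = +1.162 V.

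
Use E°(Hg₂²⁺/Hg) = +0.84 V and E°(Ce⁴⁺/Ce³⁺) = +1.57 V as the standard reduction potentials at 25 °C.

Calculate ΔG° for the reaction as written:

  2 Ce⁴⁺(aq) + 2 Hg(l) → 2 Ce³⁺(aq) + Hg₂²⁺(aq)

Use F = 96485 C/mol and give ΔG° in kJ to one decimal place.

As written, Ce⁴⁺/Ce³⁺ is reduced (cathode) and Hg₂²⁺/Hg is oxidised (anode), so E°cell = (+1.57) − (+0.84) = +0.73 V.
Balancing electrons gives n = 2.
ΔG° = −nFE° = −(2)(96485)(+0.73) = -140,868 J = -140.9 kJ.

-140.9 kJ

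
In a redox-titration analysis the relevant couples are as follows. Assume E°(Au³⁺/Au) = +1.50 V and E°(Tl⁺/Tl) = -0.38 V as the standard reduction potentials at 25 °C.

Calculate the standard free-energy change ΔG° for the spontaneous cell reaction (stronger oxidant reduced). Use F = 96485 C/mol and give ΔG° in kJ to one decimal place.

Au³⁺/Au (E° = +1.50 V) is the cathode; Tl⁺/Tl (E° = -0.38 V) is the anode, so E°cell = +1.88 V.
Balancing electrons gives n = 3 (lcm of 3 and 1).
ΔG° = −nFE° = −(3)(96485)(+1.88) = -544,175 J = -544.2 kJ.

-544.2 kJ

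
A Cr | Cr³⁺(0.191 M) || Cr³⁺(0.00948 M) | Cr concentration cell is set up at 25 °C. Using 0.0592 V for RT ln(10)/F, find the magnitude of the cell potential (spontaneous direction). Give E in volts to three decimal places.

+0.026 V

For a concentration cell E°cell = 0. The 0.191 M side is the cathode (reduction is favoured where [Cr³⁺] is higher).
With n = 3, E = −(0.0592/3) log([Cr³⁺]ₐₙ/[Cr³⁺]꜀ₐₜ) = −(0.0592/3) log(0.00948/0.191) = −(0.0592/3)(-1.304) = +0.026 V.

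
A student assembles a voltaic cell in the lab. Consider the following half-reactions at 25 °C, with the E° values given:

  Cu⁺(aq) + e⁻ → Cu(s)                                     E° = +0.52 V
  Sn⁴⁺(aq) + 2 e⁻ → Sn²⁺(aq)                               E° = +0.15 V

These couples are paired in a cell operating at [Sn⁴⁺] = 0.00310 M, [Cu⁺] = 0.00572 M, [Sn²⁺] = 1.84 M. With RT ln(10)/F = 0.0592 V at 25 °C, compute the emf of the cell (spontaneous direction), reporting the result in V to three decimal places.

Cu⁺/Cu is the cathode (higher E°), Sn⁴⁺/Sn²⁺ the anode: E°cell = +0.52 − (+0.15) = +0.37 V, n = 2.
Overall: 2 Cu⁺(aq) + Sn²⁺(aq) → 2 Cu(s) + Sn⁴⁺(aq)
Q = [Sn⁴⁺] / ([Cu⁺]^2·[Sn²⁺]); log Q = 1.712.
E = E° − (0.0592/n) log Q = +0.37 − (0.0592/2)(1.712) = +0.319 V.

+0.319 V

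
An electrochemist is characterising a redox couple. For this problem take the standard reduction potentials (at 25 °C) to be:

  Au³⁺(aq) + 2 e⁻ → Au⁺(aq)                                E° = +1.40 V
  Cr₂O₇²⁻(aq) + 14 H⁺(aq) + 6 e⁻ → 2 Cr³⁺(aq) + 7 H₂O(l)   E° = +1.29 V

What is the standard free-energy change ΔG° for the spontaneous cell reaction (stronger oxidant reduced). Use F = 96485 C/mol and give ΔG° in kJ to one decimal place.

-63.7 kJ

Au³⁺/Au⁺ (E° = +1.40 V) is the cathode; Cr₂O₇²⁻/Cr³⁺ (E° = +1.29 V) is the anode, so E°cell = +0.11 V.
Balancing electrons gives n = 6 (lcm of 2 and 6).
ΔG° = −nFE° = −(6)(96485)(+0.11) = -63,680 J = -63.7 kJ.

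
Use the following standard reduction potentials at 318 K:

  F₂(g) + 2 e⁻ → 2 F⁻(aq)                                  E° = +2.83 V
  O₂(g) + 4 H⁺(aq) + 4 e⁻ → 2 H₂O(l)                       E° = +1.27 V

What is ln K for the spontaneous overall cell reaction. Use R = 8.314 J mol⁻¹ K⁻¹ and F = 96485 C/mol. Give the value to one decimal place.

Cathode: F₂/F⁻; anode: O₂/H₂O. E°cell = (+2.83) − (+1.27) = +1.56 V, with n = 4.
ΔG° = −nFE° = −RT ln K, so ln K = nFE°/(RT) = (4)(96485)(+1.56) / ((8.314)(318)) = 227.723.

227.7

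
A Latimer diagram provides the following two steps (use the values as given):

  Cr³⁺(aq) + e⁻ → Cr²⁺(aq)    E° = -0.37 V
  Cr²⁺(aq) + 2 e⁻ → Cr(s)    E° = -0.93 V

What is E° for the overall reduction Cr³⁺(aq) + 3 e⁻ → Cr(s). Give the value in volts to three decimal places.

Since ΔG° = −nFE° is additive over sequential reductions, n₃E°₃ = n₁E°₁ + n₂E°₂.
E°₃ = (1×-0.37 + 2×-0.93) / 3 = (-2.230) / 3 = -0.743 V.
E° values themselves are not directly additive — weighting by electron count is essential.

-0.743 V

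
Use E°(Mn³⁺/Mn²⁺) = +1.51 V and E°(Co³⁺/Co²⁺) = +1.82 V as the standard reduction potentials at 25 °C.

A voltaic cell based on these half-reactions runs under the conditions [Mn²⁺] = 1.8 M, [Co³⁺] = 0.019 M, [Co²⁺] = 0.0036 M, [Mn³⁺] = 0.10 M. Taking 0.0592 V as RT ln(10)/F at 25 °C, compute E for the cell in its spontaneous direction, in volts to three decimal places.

+0.427 V

Co³⁺/Co²⁺ is the cathode (higher E°), Mn³⁺/Mn²⁺ the anode: E°cell = +1.82 − (+1.51) = +0.31 V, n = 1.
Overall: Co³⁺(aq) + Mn²⁺(aq) → Co²⁺(aq) + Mn³⁺(aq)
Q = [Co²⁺]·[Mn³⁺] / ([Co³⁺]·[Mn²⁺]); log Q = -1.978.
E = E° − (0.0592/n) log Q = +0.31 − (0.0592/1)(-1.978) = +0.427 V.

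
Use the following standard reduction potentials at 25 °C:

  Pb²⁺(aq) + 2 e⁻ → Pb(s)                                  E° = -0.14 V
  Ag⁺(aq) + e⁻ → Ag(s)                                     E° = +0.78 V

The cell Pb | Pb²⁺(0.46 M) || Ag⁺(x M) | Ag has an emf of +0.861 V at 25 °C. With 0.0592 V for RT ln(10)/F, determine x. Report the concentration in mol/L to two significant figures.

Ag⁺/Ag is the cathode, Pb²⁺/Pb the anode: E°cell = +0.92 V, n = 2.
Overall reaction: 2 Ag⁺(aq) + Pb(s) → 2 Ag(s) + Pb²⁺(aq); Q = [Pb²⁺]^1/[Ag⁺]^2.
From E = E° − (0.0592/n) log Q: log Q = (E° − E)·n/0.0592 = (+0.92 − (+0.861))·2/0.0592 = 1.9932.
So 2·log[Ag⁺] = 1·log(0.46) − log Q = -0.3372 − (1.9932) = -2.3304; log[Ag⁺] = -2.3304 / 2 = -1.1652; [Ag⁺] = 10^(-1.1652) ≈ 0.068 M.

0.068 M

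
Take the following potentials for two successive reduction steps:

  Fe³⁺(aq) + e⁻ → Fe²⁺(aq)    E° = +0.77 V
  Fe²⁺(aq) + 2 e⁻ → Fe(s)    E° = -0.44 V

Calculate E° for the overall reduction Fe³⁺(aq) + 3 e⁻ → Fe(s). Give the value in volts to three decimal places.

-0.037 V

Adding the free-energy changes (−nFE°) of the two steps gives −n₃FE°₃ = −n₁FE°₁ − n₂FE°₂.
E°₃ = (1×+0.77 + 2×-0.44) / 3 = (-0.110) / 3 = -0.037 V.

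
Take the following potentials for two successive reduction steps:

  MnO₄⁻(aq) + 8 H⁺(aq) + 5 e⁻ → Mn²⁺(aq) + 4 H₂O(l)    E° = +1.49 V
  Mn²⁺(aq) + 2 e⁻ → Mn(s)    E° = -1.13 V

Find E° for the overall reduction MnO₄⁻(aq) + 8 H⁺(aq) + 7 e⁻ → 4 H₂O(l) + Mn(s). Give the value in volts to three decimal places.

Since ΔG° = −nFE° is additive over sequential reductions, n₃E°₃ = n₁E°₁ + n₂E°₂.
E°₃ = (5×+1.49 + 2×-1.13) / 7 = (+5.190) / 7 = +0.741 V.
Simply averaging or adding the two E° values would be wrong; the electron-weighted sum is required.

+0.741 V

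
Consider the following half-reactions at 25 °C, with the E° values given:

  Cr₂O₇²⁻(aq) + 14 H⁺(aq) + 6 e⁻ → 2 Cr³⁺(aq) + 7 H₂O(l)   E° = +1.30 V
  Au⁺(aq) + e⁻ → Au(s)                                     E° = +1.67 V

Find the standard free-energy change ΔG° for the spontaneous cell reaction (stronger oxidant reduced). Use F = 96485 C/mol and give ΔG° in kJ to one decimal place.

-214.2 kJ

Au⁺/Au (E° = +1.67 V) is the cathode; Cr₂O₇²⁻/Cr³⁺ (E° = +1.30 V) is the anode, so E°cell = +0.37 V.
Balancing electrons gives n = 6 (lcm of 1 and 6).
ΔG° = −nFE° = −(6)(96485)(+0.37) = -214,197 J = -214.2 kJ.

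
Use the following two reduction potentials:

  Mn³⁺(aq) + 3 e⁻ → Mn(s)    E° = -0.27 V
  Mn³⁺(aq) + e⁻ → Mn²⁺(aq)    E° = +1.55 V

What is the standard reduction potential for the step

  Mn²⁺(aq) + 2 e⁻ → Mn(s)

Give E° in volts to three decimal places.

Sequential free energies add, so n₃E°₃ = n₁E°₁ + n₂E°₂.
With n₃ = 3, and the known step contributing 1×(+1.55) V, the unknown satisfies 2·E° = 3×(-0.27) − 1×(+1.55) = -2.360.
E° = -2.360 / 2 = -1.180 V.

-1.180 V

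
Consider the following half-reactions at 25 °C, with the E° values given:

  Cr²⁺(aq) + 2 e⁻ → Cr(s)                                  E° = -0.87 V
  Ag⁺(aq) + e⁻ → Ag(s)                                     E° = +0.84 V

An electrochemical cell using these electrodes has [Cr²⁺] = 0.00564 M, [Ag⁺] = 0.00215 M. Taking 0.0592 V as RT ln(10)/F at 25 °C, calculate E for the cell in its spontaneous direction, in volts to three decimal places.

+1.619 V

Ag⁺/Ag is the cathode (higher E°), Cr²⁺/Cr the anode: E°cell = +0.84 − (-0.87) = +1.71 V, n = 2.
Overall: 2 Ag⁺(aq) + Cr(s) → 2 Ag(s) + Cr²⁺(aq)
Q = [Cr²⁺] / ([Ag⁺]^2); log Q = 3.086.
E = E° − (0.0592/n) log Q = +1.71 − (0.0592/2)(3.086) = +1.619 V.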